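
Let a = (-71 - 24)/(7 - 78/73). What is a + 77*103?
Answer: 3427188/433 ≈ 7915.0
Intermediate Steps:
a = -6935/433 (a = -95/(7 - 78*1/73) = -95/(7 - 78/73) = -95/433/73 = -95*73/433 = -6935/433 ≈ -16.016)
a + 77*103 = -6935/433 + 77*103 = -6935/433 + 7931 = 3427188/433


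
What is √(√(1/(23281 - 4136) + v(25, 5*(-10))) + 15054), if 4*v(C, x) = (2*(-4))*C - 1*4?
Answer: √(5517758050350 + 19145*I*√18693063130)/19145 ≈ 122.69 + 0.029102*I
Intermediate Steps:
v(C, x) = -1 - 2*C (v(C, x) = ((2*(-4))*C - 1*4)/4 = (-8*C - 4)/4 = (-4 - 8*C)/4 = -1 - 2*C)
√(√(1/(23281 - 4136) + v(25, 5*(-10))) + 15054) = √(√(1/(23281 - 4136) + (-1 - 2*25)) + 15054) = √(√(1/19145 + (-1 - 50)) + 15054) = √(√(1/19145 - 51) + 15054) = √(√(-976394/19145) + 15054) = √(I*√18693063130/19145 + 15054) = √(15054 + I*√18693063130/19145)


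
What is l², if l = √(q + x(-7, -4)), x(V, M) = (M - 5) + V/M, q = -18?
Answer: -101/4 ≈ -25.250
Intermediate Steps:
x(V, M) = -5 + M + V/M (x(V, M) = (-5 + M) + V/M = -5 + M + V/M)
l = I*√101/2 (l = √(-18 + (-5 - 4 - 7/(-4))) = √(-18 + (-5 - 4 - 7*(-¼))) = √(-18 + (-5 - 4 + 7/4)) = √(-18 - 29/4) = √(-101/4) = I*√101/2 ≈ 5.0249*I)
l² = (I*√101/2)² = -101/4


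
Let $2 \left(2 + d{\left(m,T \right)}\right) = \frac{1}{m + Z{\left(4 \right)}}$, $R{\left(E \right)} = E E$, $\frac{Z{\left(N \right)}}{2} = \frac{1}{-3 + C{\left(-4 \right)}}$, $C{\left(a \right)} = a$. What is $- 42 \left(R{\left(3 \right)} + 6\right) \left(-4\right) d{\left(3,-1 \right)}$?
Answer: $- \frac{86940}{19} \approx -4575.8$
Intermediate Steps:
$Z{\left(N \right)} = - \frac{2}{7}$ ($Z{\left(N \right)} = \frac{2}{-3 - 4} = \frac{2}{-7} = 2 \left(- \frac{1}{7}\right) = - \frac{2}{7}$)
$R{\left(E \right)} = E^{2}$
$d{\left(m,T \right)} = -2 + \frac{1}{2 \left(- \frac{2}{7} + m\right)}$ ($d{\left(m,T \right)} = -2 + \frac{1}{2 \left(m - \frac{2}{7}\right)} = -2 + \frac{1}{2 \left(- \frac{2}{7} + m\right)}$)
$- 42 \left(R{\left(3 \right)} + 6\right) \left(-4\right) d{\left(3,-1 \right)} = - 42 \left(3^{2} + 6\right) \left(-4\right) \frac{15 - 84}{2 \left(-2 + 7 \cdot 3\right)} = - 42 \left(9 + 6\right) \left(-4\right) \frac{15 - 84}{2 \left(-2 + 21\right)} = - 42 \cdot 15 \left(-4\right) \frac{1}{2} \cdot \frac{1}{19} \left(-69\right) = \left(-42\right) \left(-60\right) \frac{1}{2} \cdot \frac{1}{19} \left(-69\right) = 2520 \left(- \frac{69}{38}\right) = - \frac{86940}{19}$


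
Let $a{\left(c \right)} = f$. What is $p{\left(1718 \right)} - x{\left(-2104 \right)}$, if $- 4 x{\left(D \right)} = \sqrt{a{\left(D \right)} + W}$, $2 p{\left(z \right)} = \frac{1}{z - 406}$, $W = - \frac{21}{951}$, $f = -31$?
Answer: $\frac{1}{2624} + \frac{i \sqrt{3117378}}{1268} \approx 0.0003811 + 1.3924 i$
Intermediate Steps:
$a{\left(c \right)} = -31$
$W = - \frac{7}{317}$ ($W = \left(-21\right) \frac{1}{951} = - \frac{7}{317} \approx -0.022082$)
$p{\left(z \right)} = \frac{1}{2 \left(-406 + z\right)}$ ($p{\left(z \right)} = \frac{1}{2 \left(z - 406\right)} = \frac{1}{2 \left(-406 + z\right)}$)
$x{\left(D \right)} = - \frac{i \sqrt{3117378}}{1268}$ ($x{\left(D \right)} = - \frac{\sqrt{-31 - \frac{7}{317}}}{4} = - \frac{\sqrt{- \frac{9834}{317}}}{4} = - \frac{\frac{1}{317} i \sqrt{3117378}}{4} = - \frac{i \sqrt{3117378}}{1268}$)
$p{\left(1718 \right)} - x{\left(-2104 \right)} = \frac{1}{2 \left(-406 + 1718\right)} - - \frac{i \sqrt{3117378}}{1268} = \frac{1}{2 \cdot 1312} + \frac{i \sqrt{3117378}}{1268} = \frac{1}{2} \cdot \frac{1}{1312} + \frac{i \sqrt{3117378}}{1268} = \frac{1}{2624} + \frac{i \sqrt{3117378}}{1268}$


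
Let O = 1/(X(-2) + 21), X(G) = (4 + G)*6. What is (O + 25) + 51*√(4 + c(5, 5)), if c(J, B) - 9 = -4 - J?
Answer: 4192/33 ≈ 127.03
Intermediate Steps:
X(G) = 24 + 6*G
c(J, B) = 5 - J (c(J, B) = 9 + (-4 - J) = 5 - J)
O = 1/33 (O = 1/((24 + 6*(-2)) + 21) = 1/((24 - 12) + 21) = 1/(12 + 21) = 1/33 ≈ 0.030303)
(O + 25) + 51*√(4 + c(5, 5)) = (1/33 + 25) + 51*√(4 + (5 - 1*5)) = 826/33 + 51*√(4 + (5 - 5)) = 826/33 + 51*√(4 + 0) = 826/33 + 51*√4 = 826/33 + 51*2 = 826/33 + 102 = 4192/33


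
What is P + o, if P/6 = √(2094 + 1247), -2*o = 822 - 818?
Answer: -2 + 6*√3341 ≈ 344.81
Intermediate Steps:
o = -2 (o = -(822 - 818)/2 = -½*4 = -2)
P = 6*√3341 (P = 6*√(2094 + 1247) = 6*√3341 ≈ 346.81)
P + o = 6*√3341 - 2 = -2 + 6*√3341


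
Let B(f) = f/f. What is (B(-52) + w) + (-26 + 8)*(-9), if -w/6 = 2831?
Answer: -16823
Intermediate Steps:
B(f) = 1
w = -16986 (w = -6*2831 = -16986)
(B(-52) + w) + (-26 + 8)*(-9) = (1 - 16986) + (-26 + 8)*(-9) = -16985 - 18*(-9) = -16985 + 162 = -16823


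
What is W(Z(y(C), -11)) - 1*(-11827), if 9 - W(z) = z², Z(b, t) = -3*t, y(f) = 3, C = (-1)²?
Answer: 10747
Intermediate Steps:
C = 1
W(z) = 9 - z²
W(Z(y(C), -11)) - 1*(-11827) = (9 - (-3*(-11))²) - 1*(-11827) = (9 - 1*33²) + 11827 = (9 - 1*1089) + 11827 = (9 - 1089) + 11827 = -1080 + 11827 = 10747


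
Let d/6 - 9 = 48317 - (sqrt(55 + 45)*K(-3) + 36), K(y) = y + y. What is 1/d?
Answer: 1/290100 ≈ 3.4471e-6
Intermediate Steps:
K(y) = 2*y
d = 290100 (d = 54 + 6*(48317 - (sqrt(55 + 45)*(2*(-3)) + 36)) = 54 + 6*(48317 - (sqrt(100)*(-6) + 36)) = 54 + 6*(48317 - (10*(-6) + 36)) = 54 + 6*(48317 - (-60 + 36)) = 54 + 6*(48317 - 1*(-24)) = 54 + 6*(48317 + 24) = 54 + 6*48341 = 54 + 290046 = 290100)
1/d = 1/290100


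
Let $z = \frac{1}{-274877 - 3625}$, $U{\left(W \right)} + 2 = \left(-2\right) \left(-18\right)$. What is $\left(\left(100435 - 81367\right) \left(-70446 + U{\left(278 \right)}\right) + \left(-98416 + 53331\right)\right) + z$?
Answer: $- \frac{373933801950703}{278502} \approx -1.3427 \cdot 10^{9}$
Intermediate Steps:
$U{\left(W \right)} = 34$ ($U{\left(W \right)} = -2 - -36 = -2 + 36 = 34$)
$z = - \frac{1}{278502}$ ($z = \frac{1}{-278502} = - \frac{1}{278502} \approx -3.5906 \cdot 10^{-6}$)
$\left(\left(100435 - 81367\right) \left(-70446 + U{\left(278 \right)}\right) + \left(-98416 + 53331\right)\right) + z = \left(\left(100435 - 81367\right) \left(-70446 + 34\right) + \left(-98416 + 53331\right)\right) - \frac{1}{278502} = \left(19068 \left(-70412\right) - 45085\right) - \frac{1}{278502} = \left(-1342616016 - 45085\right) - \frac{1}{278502} = -1342661101 - \frac{1}{278502} = - \frac{373933801950703}{278502}$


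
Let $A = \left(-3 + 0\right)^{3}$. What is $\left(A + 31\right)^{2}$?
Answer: $16$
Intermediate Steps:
$A = -27$ ($A = \left(-3\right)^{3} = -27$)
$\left(A + 31\right)^{2} = \left(-27 + 31\right)^{2} = 4^{2} = 16$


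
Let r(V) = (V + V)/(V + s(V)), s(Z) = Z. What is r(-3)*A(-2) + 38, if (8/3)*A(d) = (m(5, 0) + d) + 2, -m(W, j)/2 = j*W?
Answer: 38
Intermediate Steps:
m(W, j) = -2*W*j (m(W, j) = -2*j*W = -2*W*j)
r(V) = 1 (r(V) = (V + V)/(V + V) = (2*V)/((2*V)) = (2*V)*(1/(2*V)) = 1)
A(d) = 3/4 + 3*d/8 (A(d) = 3*((-2*5*0 + d) + 2)/8 = 3*((0 + d) + 2)/8 = 3*(d + 2)/8 = 3*(2 + d)/8 = 3/4 + 3*d/8)
r(-3)*A(-2) + 38 = 1*(3/4 + (3/8)*(-2)) + 38 = 1*(3/4 - 3/4) + 38 = 1*0 + 38 = 0 + 38 = 38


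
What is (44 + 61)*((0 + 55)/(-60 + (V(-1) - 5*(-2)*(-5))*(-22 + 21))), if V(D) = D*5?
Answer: -1155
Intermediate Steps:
V(D) = 5*D
(44 + 61)*((0 + 55)/(-60 + (V(-1) - 5*(-2)*(-5))*(-22 + 21))) = (44 + 61)*((0 + 55)/(-60 + (5*(-1) - 5*(-2)*(-5))*(-22 + 21))) = 105*(55/(-60 + (-5 + 10*(-5))*(-1))) = 105*(55/(-60 + (-5 - 50)*(-1))) = 105*(55/(-60 - 55*(-1))) = 105*(55/(-60 + 55)) = 105*(55/(-5)) = 105*(55*(-⅕)) = 105*(-11) = -1155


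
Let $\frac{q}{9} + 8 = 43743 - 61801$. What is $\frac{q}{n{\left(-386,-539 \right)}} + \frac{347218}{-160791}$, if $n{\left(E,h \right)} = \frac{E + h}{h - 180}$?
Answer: $- \frac{18797606859676}{148731675} \approx -1.2639 \cdot 10^{5}$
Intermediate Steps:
$n{\left(E,h \right)} = \frac{E + h}{-180 + h}$
$q = -162594$ ($q = -72 + 9 \left(43743 - 61801\right) = -72 + 9 \left(-18058\right) = -72 - 162522 = -162594$)
$\frac{q}{n{\left(-386,-539 \right)}} + \frac{347218}{-160791} = - \frac{162594}{\frac{1}{-180 - 539} \left(-386 - 539\right)} + \frac{347218}{-160791} = - \frac{162594}{\frac{1}{-719} \left(-925\right)} + 347218 \left(- \frac{1}{160791}\right) = - \frac{162594}{\left(- \frac{1}{719}\right) \left(-925\right)} - \frac{347218}{160791} = - \frac{162594}{\frac{925}{719}} - \frac{347218}{160791} = \left(-162594\right) \frac{719}{925} - \frac{347218}{160791} = - \frac{116905086}{925} - \frac{347218}{160791} = - \frac{18797606859676}{148731675}$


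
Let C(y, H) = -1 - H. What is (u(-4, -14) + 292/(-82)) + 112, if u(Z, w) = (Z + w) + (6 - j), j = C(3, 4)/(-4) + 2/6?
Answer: 46669/492 ≈ 94.856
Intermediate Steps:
j = 19/12 (j = (-1 - 1*4)/(-4) + 2/6 = (-1 - 4)*(-¼) + 2*(⅙) = -5*(-¼) + ⅓ = 5/4 + ⅓ = 19/12 ≈ 1.5833)
u(Z, w) = 53/12 + Z + w (u(Z, w) = (Z + w) + (6 - 1*19/12) = (Z + w) + (6 - 19/12) = (Z + w) + 53/12 = 53/12 + Z + w)
(u(-4, -14) + 292/(-82)) + 112 = ((53/12 - 4 - 14) + 292/(-82)) + 112 = (-163/12 + 292*(-1/82)) + 112 = (-163/12 - 146/41) + 112 = -8435/492 + 112 = 46669/492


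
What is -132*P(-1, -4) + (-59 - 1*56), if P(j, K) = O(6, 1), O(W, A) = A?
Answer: -247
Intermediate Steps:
P(j, K) = 1
-132*P(-1, -4) + (-59 - 1*56) = -132*1 + (-59 - 1*56) = -132 + (-59 - 56) = -132 - 115 = -247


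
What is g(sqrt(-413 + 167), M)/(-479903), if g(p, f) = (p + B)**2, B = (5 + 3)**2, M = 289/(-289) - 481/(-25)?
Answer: -(64 + I*sqrt(246))**2/479903 ≈ -0.0080225 - 0.0041834*I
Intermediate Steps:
M = 456/25 (M = 289*(-1/289) - 481*(-1/25) = -1 + 481/25 = 456/25 ≈ 18.240)
B = 64 (B = 8**2 = 64)
g(p, f) = (64 + p)**2 (g(p, f) = (p + 64)**2 = (64 + p)**2)
g(sqrt(-413 + 167), M)/(-479903) = (64 + sqrt(-413 + 167))**2/(-479903) = (64 + sqrt(-246))**2*(-1/479903) = (64 + I*sqrt(246))**2*(-1/479903) = -(64 + I*sqrt(246))**2/479903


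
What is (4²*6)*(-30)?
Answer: -2880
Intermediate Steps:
(4²*6)*(-30) = (16*6)*(-30) = 96*(-30) = -2880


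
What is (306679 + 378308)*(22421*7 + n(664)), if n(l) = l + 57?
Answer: 108000530316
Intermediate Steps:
n(l) = 57 + l
(306679 + 378308)*(22421*7 + n(664)) = (306679 + 378308)*(22421*7 + (57 + 664)) = 684987*(156947 + 721) = 684987*157668 = 108000530316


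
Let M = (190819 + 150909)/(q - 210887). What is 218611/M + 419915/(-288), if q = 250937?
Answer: 74314062665/3075552 ≈ 24163.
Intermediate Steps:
M = 170864/20025 (M = (190819 + 150909)/(250937 - 210887) = 341728/40050 = 341728*(1/40050) = 170864/20025 ≈ 8.5325)
218611/M + 419915/(-288) = 218611/(170864/20025) + 419915/(-288) = 218611*(20025/170864) + 419915*(-1/288) = 4377685275/170864 - 419915/288 = 74314062665/3075552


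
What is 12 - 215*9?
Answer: -1923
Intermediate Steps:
12 - 215*9 = 12 - 43*45 = 12 - 1935 = -1923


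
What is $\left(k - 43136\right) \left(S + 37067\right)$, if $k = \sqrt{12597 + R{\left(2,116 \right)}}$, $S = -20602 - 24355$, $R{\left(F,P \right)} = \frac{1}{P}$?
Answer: $340343040 - \frac{3945 \sqrt{42376337}}{29} \approx 3.3946 \cdot 10^{8}$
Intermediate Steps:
$S = -44957$
$k = \frac{\sqrt{42376337}}{58}$ ($k = \sqrt{12597 + \frac{1}{116}} = \sqrt{\frac{1461253}{116}} = \frac{\sqrt{42376337}}{58} \approx 112.24$)
$\left(k - 43136\right) \left(S + 37067\right) = \left(\frac{\sqrt{42376337}}{58} - 43136\right) \left(-44957 + 37067\right) = \left(-43136 + \frac{\sqrt{42376337}}{58}\right) \left(-7890\right) = 340343040 - \frac{3945 \sqrt{42376337}}{29}$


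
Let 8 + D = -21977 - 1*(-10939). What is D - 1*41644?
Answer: -52690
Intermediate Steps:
D = -11046 (D = -8 + (-21977 - 1*(-10939)) = -8 + (-21977 + 10939) = -8 - 11038 = -11046)
D - 1*41644 = -11046 - 1*41644 = -11046 - 41644 = -52690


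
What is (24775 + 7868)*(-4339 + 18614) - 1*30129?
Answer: 465948696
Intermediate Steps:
(24775 + 7868)*(-4339 + 18614) - 1*30129 = 32643*14275 - 30129 = 465978825 - 30129 = 465948696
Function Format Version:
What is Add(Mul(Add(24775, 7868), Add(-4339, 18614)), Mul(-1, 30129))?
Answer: 465948696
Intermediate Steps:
Add(Mul(Add(24775, 7868), Add(-4339, 18614)), Mul(-1, 30129)) = Add(Mul(32643, 14275), -30129) = Add(465978825, -30129) = 465948696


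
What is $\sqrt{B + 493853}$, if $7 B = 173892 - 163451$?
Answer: $\frac{6 \sqrt{674219}}{7} \approx 703.81$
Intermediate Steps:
$B = \frac{10441}{7}$ ($B = \frac{173892 - 163451}{7} = \frac{1}{7} \cdot 10441 = \frac{10441}{7} \approx 1491.6$)
$\sqrt{B + 493853} = \sqrt{\frac{10441}{7} + 493853} = \sqrt{\frac{3467412}{7}} = \frac{6 \sqrt{674219}}{7}$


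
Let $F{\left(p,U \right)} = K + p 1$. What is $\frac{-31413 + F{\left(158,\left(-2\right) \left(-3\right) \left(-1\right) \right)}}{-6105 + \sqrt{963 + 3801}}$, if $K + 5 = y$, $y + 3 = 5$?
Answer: $\frac{63610030}{12422087} + \frac{62516 \sqrt{1191}}{37266261} \approx 5.1786$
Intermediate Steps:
$y = 2$ ($y = -3 + 5 = 2$)
$K = -3$ ($K = -5 + 2 = -3$)
$F{\left(p,U \right)} = -3 + p$ ($F{\left(p,U \right)} = -3 + p 1 = -3 + p$)
$\frac{-31413 + F{\left(158,\left(-2\right) \left(-3\right) \left(-1\right) \right)}}{-6105 + \sqrt{963 + 3801}} = \frac{-31413 + \left(-3 + 158\right)}{-6105 + \sqrt{963 + 3801}} = \frac{-31413 + 155}{-6105 + \sqrt{4764}} = - \frac{31258}{-6105 + 2 \sqrt{1191}}$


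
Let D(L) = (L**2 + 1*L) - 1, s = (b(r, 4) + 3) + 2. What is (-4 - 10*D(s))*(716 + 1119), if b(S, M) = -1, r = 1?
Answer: -355990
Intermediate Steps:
s = 4 (s = (-1 + 3) + 2 = 2 + 2 = 4)
D(L) = -1 + L + L**2 (D(L) = (L**2 + L) - 1 = (L + L**2) - 1 = -1 + L + L**2)
(-4 - 10*D(s))*(716 + 1119) = (-4 - 10*(-1 + 4 + 4**2))*(716 + 1119) = (-4 - 10*(-1 + 4 + 16))*1835 = (-4 - 10*19)*1835 = (-4 - 190)*1835 = -194*1835 = -355990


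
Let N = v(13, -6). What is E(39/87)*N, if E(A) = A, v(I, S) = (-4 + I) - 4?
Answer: 65/29 ≈ 2.2414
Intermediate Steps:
v(I, S) = -8 + I
N = 5 (N = -8 + 13 = 5)
E(39/87)*N = (39/87)*5 = (39*(1/87))*5 = (13/29)*5 = 65/29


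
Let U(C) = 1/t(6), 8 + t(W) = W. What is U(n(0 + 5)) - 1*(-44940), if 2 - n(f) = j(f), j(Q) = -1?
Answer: 89879/2 ≈ 44940.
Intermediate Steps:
t(W) = -8 + W
n(f) = 3 (n(f) = 2 - 1*(-1) = 2 + 1 = 3)
U(C) = -1/2 (U(C) = 1/(-8 + 6) = 1/(-2) = -1/2)
U(n(0 + 5)) - 1*(-44940) = -1/2 - 1*(-44940) = -1/2 + 44940 = 89879/2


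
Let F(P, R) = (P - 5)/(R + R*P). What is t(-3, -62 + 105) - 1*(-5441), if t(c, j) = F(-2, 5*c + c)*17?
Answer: 97819/18 ≈ 5434.4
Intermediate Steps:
F(P, R) = (-5 + P)/(R + P*R)
t(c, j) = 119/(6*c) (t(c, j) = ((-5 - 2)/((5*c + c)*(1 - 2)))*17 = (-7/((6*c)*(-1)))*17 = ((1/(6*c))*(-1)*(-7))*17 = (7/(6*c))*17 = 119/(6*c))
t(-3, -62 + 105) - 1*(-5441) = (119/6)/(-3) - 1*(-5441) = (119/6)*(-1/3) + 5441 = -119/18 + 5441 = 97819/18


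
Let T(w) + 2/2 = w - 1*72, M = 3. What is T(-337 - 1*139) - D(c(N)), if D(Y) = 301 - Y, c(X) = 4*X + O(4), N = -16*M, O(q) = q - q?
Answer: -1042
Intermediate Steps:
O(q) = 0
N = -48 (N = -16*3 = -48)
c(X) = 4*X (c(X) = 4*X + 0 = 4*X)
T(w) = -73 + w (T(w) = -1 + (w - 1*72) = -1 + (w - 72) = -1 + (-72 + w) = -73 + w)
T(-337 - 1*139) - D(c(N)) = (-73 + (-337 - 1*139)) - (301 - 4*(-48)) = (-73 + (-337 - 139)) - (301 - 1*(-192)) = (-73 - 476) - (301 + 192) = -549 - 1*493 = -549 - 493 = -1042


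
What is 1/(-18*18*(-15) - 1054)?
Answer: 1/3806 ≈ 0.00026274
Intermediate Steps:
1/(-18*18*(-15) - 1054) = 1/(-324*(-15) - 1054) = 1/(4860 - 1054) = 1/3806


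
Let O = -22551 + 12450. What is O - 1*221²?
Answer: -58942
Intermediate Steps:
O = -10101
O - 1*221² = -10101 - 1*221² = -10101 - 1*48841 = -10101 - 48841 = -58942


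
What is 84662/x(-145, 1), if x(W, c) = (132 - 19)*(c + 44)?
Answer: 84662/5085 ≈ 16.649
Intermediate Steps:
x(W, c) = 4972 + 113*c (x(W, c) = 113*(44 + c) = 4972 + 113*c)
84662/x(-145, 1) = 84662/(4972 + 113*1) = 84662/(4972 + 113) = 84662/5085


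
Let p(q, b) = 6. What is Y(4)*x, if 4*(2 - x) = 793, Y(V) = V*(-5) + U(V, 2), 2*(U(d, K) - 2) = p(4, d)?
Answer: 11775/4 ≈ 2943.8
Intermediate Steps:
U(d, K) = 5 (U(d, K) = 2 + (½)*6 = 2 + 3 = 5)
Y(V) = 5 - 5*V (Y(V) = V*(-5) + 5 = -5*V + 5 = 5 - 5*V)
x = -785/4 (x = 2 - ¼*793 = 2 - 793/4 = -785/4 ≈ -196.25)
Y(4)*x = (5 - 5*4)*(-785/4) = (5 - 20)*(-785/4) = -15*(-785/4) = 11775/4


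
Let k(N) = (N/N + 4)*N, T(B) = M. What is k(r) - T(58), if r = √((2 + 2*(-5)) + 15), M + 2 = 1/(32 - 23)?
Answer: 17/9 + 5*√7 ≈ 15.118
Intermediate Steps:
M = -17/9 (M = -2 + 1/(32 - 23) = -2 + 1/9 = -2 + ⅑ = -17/9 ≈ -1.8889)
T(B) = -17/9
r = √7 (r = √((2 - 10) + 15) = √(-8 + 15) = √7 ≈ 2.6458)
k(N) = 5*N (k(N) = (1 + 4)*N = 5*N)
k(r) - T(58) = 5*√7 - 1*(-17/9) = 5*√7 + 17/9 = 17/9 + 5*√7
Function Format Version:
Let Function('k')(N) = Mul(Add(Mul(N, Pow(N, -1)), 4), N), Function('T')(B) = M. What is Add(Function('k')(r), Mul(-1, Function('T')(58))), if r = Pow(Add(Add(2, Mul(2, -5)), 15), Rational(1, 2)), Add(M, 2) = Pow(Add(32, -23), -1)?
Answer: Add(Rational(17, 9), Mul(5, Pow(7, Rational(1, 2)))) ≈ 15.118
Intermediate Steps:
M = Rational(-17, 9) (M = Add(-2, Pow(Add(32, -23), -1)) = Add(-2, Pow(9, -1)) = Add(-2, Rational(1, 9)) = Rational(-17, 9) ≈ -1.8889)
Function('T')(B) = Rational(-17, 9)
r = Pow(7, Rational(1, 2)) (r = Pow(Add(Add(2, -10), 15), Rational(1, 2)) = Pow(Add(-8, 15), Rational(1, 2)) = Pow(7, Rational(1, 2)) ≈ 2.6458)
Function('k')(N) = Mul(5, N) (Function('k')(N) = Mul(Add(1, 4), N) = Mul(5, N))
Add(Function('k')(r), Mul(-1, Function('T')(58))) = Add(Mul(5, Pow(7, Rational(1, 2))), Mul(-1, Rational(-17, 9))) = Add(Mul(5, Pow(7, Rational(1, 2))), Rational(17, 9)) = Add(Rational(17, 9), Mul(5, Pow(7, Rational(1, 2))))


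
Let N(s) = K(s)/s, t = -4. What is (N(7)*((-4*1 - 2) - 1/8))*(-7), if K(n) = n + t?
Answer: 147/8 ≈ 18.375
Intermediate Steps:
K(n) = -4 + n (K(n) = n - 4 = -4 + n)
N(s) = (-4 + s)/s
(N(7)*((-4*1 - 2) - 1/8))*(-7) = (((-4 + 7)/7)*((-4*1 - 2) - 1/8))*(-7) = (((⅐)*3)*((-4 - 2) - 1*⅛))*(-7) = (3*(-6 - ⅛)/7)*(-7) = ((3/7)*(-49/8))*(-7) = -21/8*(-7) = 147/8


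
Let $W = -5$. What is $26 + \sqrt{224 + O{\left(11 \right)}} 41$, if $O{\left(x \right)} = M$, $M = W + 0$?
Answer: $26 + 41 \sqrt{219} \approx 632.74$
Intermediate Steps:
$M = -5$ ($M = -5 + 0 = -5$)
$O{\left(x \right)} = -5$
$26 + \sqrt{224 + O{\left(11 \right)}} 41 = 26 + \sqrt{224 - 5} \cdot 41 = 26 + \sqrt{219} \cdot 41 = 26 + 41 \sqrt{219}$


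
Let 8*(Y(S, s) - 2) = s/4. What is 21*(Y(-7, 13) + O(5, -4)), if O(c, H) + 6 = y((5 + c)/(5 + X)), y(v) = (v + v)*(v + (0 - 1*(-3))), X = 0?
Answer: 11025/32 ≈ 344.53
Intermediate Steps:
y(v) = 2*v*(3 + v) (y(v) = (2*v)*(v + (0 + 3)) = (2*v)*(v + 3) = (2*v)*(3 + v) = 2*v*(3 + v))
O(c, H) = -6 + 2*(1 + c/5)*(4 + c/5) (O(c, H) = -6 + 2*((5 + c)/(5 + 0))*(3 + (5 + c)/(5 + 0)) = -6 + 2*((5 + c)/5)*(3 + (5 + c)/5) = -6 + 2*((5 + c)*(⅕))*(3 + (5 + c)*(⅕)) = -6 + 2*(1 + c/5)*(3 + (1 + c/5)) = -6 + 2*(1 + c/5)*(4 + c/5))
Y(S, s) = 2 + s/32 (Y(S, s) = 2 + (s/4)/8 = 2 + s/32)
21*(Y(-7, 13) + O(5, -4)) = 21*((2 + (1/32)*13) + (-6 + 2*(5 + 5)*(20 + 5)/25)) = 21*((2 + 13/32) + (-6 + (2/25)*10*25)) = 21*(77/32 + (-6 + 20)) = 21*(77/32 + 14) = 21*(525/32) = 11025/32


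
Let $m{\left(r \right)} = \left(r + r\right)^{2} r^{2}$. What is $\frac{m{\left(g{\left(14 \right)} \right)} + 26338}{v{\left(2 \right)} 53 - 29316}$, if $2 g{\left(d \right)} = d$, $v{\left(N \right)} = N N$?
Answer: $- \frac{17971}{14552} \approx -1.235$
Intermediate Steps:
$v{\left(N \right)} = N^{2}$
$g{\left(d \right)} = \frac{d}{2}$
$m{\left(r \right)} = 4 r^{4}$ ($m{\left(r \right)} = \left(2 r\right)^{2} r^{2} = 4 r^{2} r^{2} = 4 r^{4}$)
$\frac{m{\left(g{\left(14 \right)} \right)} + 26338}{v{\left(2 \right)} 53 - 29316} = \frac{4 \left(\frac{1}{2} \cdot 14\right)^{4} + 26338}{2^{2} \cdot 53 - 29316} = \frac{4 \cdot 7^{4} + 26338}{4 \cdot 53 - 29316} = \frac{4 \cdot 2401 + 26338}{212 - 29316} = \frac{9604 + 26338}{-29104} = 35942 \left(- \frac{1}{29104}\right) = - \frac{17971}{14552}$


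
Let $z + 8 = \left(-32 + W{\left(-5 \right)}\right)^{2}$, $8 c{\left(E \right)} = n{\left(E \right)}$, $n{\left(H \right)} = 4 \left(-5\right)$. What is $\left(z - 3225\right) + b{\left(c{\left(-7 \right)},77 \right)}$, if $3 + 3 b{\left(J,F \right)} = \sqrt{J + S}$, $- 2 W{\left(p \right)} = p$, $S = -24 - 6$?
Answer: $- \frac{9455}{4} + \frac{i \sqrt{130}}{6} \approx -2363.8 + 1.9003 i$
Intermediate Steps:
$S = -30$
$n{\left(H \right)} = -20$
$c{\left(E \right)} = - \frac{5}{2}$ ($c{\left(E \right)} = \frac{1}{8} \left(-20\right) = - \frac{5}{2}$)
$W{\left(p \right)} = - \frac{p}{2}$
$b{\left(J,F \right)} = -1 + \frac{\sqrt{-30 + J}}{3}$ ($b{\left(J,F \right)} = -1 + \frac{\sqrt{J - 30}}{3} = -1 + \frac{\sqrt{-30 + J}}{3}$)
$z = \frac{3449}{4}$ ($z = -8 + \left(-32 - - \frac{5}{2}\right)^{2} = -8 + \left(-32 + \frac{5}{2}\right)^{2} = -8 + \left(- \frac{59}{2}\right)^{2} = -8 + \frac{3481}{4} = \frac{3449}{4} \approx 862.25$)
$\left(z - 3225\right) + b{\left(c{\left(-7 \right)},77 \right)} = \left(\frac{3449}{4} - 3225\right) - \left(1 - \frac{\sqrt{-30 - \frac{5}{2}}}{3}\right) = - \frac{9451}{4} - \left(1 - \frac{\sqrt{- \frac{65}{2}}}{3}\right) = - \frac{9451}{4} - \left(1 - \frac{\frac{1}{2} i \sqrt{130}}{3}\right) = - \frac{9451}{4} - \left(1 - \frac{i \sqrt{130}}{6}\right) = - \frac{9455}{4} + \frac{i \sqrt{130}}{6}$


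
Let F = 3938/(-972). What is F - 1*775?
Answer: -378619/486 ≈ -779.05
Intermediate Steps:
F = -1969/486 (F = 3938*(-1/972) = -1969/486 ≈ -4.0514)
F - 1*775 = -1969/486 - 1*775 = -1969/486 - 775 = -378619/486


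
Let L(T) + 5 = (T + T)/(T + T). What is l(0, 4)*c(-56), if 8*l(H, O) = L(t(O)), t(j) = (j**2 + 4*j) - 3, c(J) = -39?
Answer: 39/2 ≈ 19.500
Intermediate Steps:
t(j) = -3 + j**2 + 4*j
L(T) = -4 (L(T) = -5 + (T + T)/(T + T) = -5 + (2*T)/((2*T)) = -5 + (2*T)*(1/(2*T)) = -5 + 1 = -4)
l(H, O) = -1/2 (l(H, O) = (1/8)*(-4) = -1/2)
l(0, 4)*c(-56) = -1/2*(-39) = 39/2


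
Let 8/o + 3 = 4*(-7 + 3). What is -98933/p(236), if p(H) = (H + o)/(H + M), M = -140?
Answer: -15037816/373 ≈ -40316.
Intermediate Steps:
o = -8/19 (o = 8/(-3 + 4*(-7 + 3)) = 8/(-3 + 4*(-4)) = 8/(-3 - 16) = 8/(-19) = 8*(-1/19) = -8/19 ≈ -0.42105)
p(H) = (-8/19 + H)/(-140 + H) (p(H) = (H - 8/19)/(H - 140) = (-8/19 + H)/(-140 + H))
-98933/p(236) = -98933*(-140 + 236)/(-8/19 + 236) = -98933/((4476/19)/96) = -98933/((1/96)*(4476/19)) = -98933/373/152 = -98933*152/373 = -15037816/373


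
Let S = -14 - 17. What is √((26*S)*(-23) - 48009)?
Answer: I*√29471 ≈ 171.67*I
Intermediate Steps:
S = -31
√((26*S)*(-23) - 48009) = √((26*(-31))*(-23) - 48009) = √(-806*(-23) - 48009) = √(18538 - 48009) = √(-29471) = I*√29471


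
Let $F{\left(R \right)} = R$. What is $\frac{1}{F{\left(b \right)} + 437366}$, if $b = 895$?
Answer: $\frac{1}{438261} \approx 2.2817 \cdot 10^{-6}$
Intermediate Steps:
$\frac{1}{F{\left(b \right)} + 437366} = \frac{1}{895 + 437366} = \frac{1}{438261}$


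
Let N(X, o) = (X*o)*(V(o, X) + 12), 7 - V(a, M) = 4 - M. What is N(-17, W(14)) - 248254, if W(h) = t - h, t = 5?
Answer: -248560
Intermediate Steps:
V(a, M) = 3 + M (V(a, M) = 7 - (4 - M) = 7 + (-4 + M) = 3 + M)
W(h) = 5 - h
N(X, o) = X*o*(15 + X) (N(X, o) = (X*o)*((3 + X) + 12) = (X*o)*(15 + X) = X*o*(15 + X))
N(-17, W(14)) - 248254 = -17*(5 - 1*14)*(15 - 17) - 248254 = -17*(5 - 14)*(-2) - 248254 = -17*(-9)*(-2) - 248254 = -306 - 248254 = -248560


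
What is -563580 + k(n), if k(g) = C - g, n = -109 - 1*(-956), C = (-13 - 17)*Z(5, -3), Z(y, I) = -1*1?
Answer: -564397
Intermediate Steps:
Z(y, I) = -1
C = 30 (C = (-13 - 17)*(-1) = -30*(-1) = 30)
n = 847 (n = -109 + 956 = 847)
k(g) = 30 - g
-563580 + k(n) = -563580 + (30 - 1*847) = -563580 + (30 - 847) = -563580 - 817 = -564397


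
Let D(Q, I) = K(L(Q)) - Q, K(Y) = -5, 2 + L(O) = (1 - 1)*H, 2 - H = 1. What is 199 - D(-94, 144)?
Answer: 110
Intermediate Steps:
H = 1 (H = 2 - 1*1 = 2 - 1 = 1)
L(O) = -2 (L(O) = -2 + (1 - 1)*1 = -2 + 0*1 = -2 + 0 = -2)
D(Q, I) = -5 - Q
199 - D(-94, 144) = 199 - (-5 - 1*(-94)) = 199 - (-5 + 94) = 199 - 1*89 = 199 - 89 = 110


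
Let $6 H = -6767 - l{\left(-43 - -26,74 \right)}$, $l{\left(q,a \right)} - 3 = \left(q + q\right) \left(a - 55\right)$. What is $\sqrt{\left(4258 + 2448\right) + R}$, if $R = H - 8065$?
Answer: $\frac{11 i \sqrt{177}}{3} \approx 48.782 i$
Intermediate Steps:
$l{\left(q,a \right)} = 3 + 2 q \left(-55 + a\right)$ ($l{\left(q,a \right)} = 3 + \left(q + q\right) \left(a - 55\right) = 3 + 2 q \left(-55 + a\right)$)
$H = - \frac{3062}{3}$ ($H = \frac{-6767 - \left(3 - 110 \left(-43 - -26\right) + 2 \cdot 74 \left(-43 - -26\right)\right)}{6} = \frac{-6767 - \left(3 - 110 \left(-43 + 26\right) + 2 \cdot 74 \left(-43 + 26\right)\right)}{6} = \frac{-6767 - \left(3 - -1870 + 2 \cdot 74 \left(-17\right)\right)}{6} = \frac{-6767 - \left(3 + 1870 - 2516\right)}{6} = \frac{-6767 - -643}{6} = \frac{-6767 + 643}{6} = \frac{1}{6} \left(-6124\right) = - \frac{3062}{3} \approx -1020.7$)
$R = - \frac{27257}{3}$ ($R = - \frac{3062}{3} - 8065 = - \frac{27257}{3} \approx -9085.7$)
$\sqrt{\left(4258 + 2448\right) + R} = \sqrt{\left(4258 + 2448\right) - \frac{27257}{3}} = \sqrt{6706 - \frac{27257}{3}} = \sqrt{- \frac{7139}{3}} = \frac{11 i \sqrt{177}}{3}$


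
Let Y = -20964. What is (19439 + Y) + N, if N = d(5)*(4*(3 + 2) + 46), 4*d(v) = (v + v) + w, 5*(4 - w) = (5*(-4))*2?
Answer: -1162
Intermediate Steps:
w = 12 (w = 4 - 5*(-4)*2/5 = 4 - (-4)*2 = 4 - ⅕*(-40) = 4 + 8 = 12)
d(v) = 3 + v/2 (d(v) = ((v + v) + 12)/4 = (2*v + 12)/4 = (12 + 2*v)/4 = 3 + v/2)
N = 363 (N = (3 + (½)*5)*(4*(3 + 2) + 46) = (3 + 5/2)*(4*5 + 46) = 11*(20 + 46)/2 = (11/2)*66 = 363)
(19439 + Y) + N = (19439 - 20964) + 363 = -1525 + 363 = -1162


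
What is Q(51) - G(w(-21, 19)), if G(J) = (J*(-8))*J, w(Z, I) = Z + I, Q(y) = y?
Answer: 83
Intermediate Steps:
w(Z, I) = I + Z
G(J) = -8*J² (G(J) = (-8*J)*J = -8*J²)
Q(51) - G(w(-21, 19)) = 51 - (-8)*(19 - 21)² = 51 - (-8)*(-2)² = 51 - (-8)*4 = 51 - 1*(-32) = 51 + 32 = 83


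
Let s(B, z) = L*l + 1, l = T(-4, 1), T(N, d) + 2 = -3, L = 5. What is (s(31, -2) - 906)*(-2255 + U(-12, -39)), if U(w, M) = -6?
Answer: 2102730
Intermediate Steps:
T(N, d) = -5 (T(N, d) = -2 - 3 = -5)
l = -5
s(B, z) = -24 (s(B, z) = 5*(-5) + 1 = -25 + 1 = -24)
(s(31, -2) - 906)*(-2255 + U(-12, -39)) = (-24 - 906)*(-2255 - 6) = -930*(-2261) = 2102730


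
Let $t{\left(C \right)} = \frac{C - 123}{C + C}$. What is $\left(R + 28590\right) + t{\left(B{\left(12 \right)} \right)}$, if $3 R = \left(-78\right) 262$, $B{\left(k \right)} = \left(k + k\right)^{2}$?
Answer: $\frac{8362903}{384} \approx 21778.0$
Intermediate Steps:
$B{\left(k \right)} = 4 k^{2}$ ($B{\left(k \right)} = \left(2 k\right)^{2} = 4 k^{2}$)
$t{\left(C \right)} = \frac{-123 + C}{2 C}$
$R = -6812$ ($R = \frac{\left(-78\right) 262}{3} = \frac{1}{3} \left(-20436\right) = -6812$)
$\left(R + 28590\right) + t{\left(B{\left(12 \right)} \right)} = \left(-6812 + 28590\right) + \frac{-123 + 4 \cdot 12^{2}}{2 \cdot 4 \cdot 12^{2}} = 21778 + \frac{-123 + 4 \cdot 144}{2 \cdot 4 \cdot 144} = 21778 + \frac{-123 + 576}{2 \cdot 576} = 21778 + \frac{1}{2} \cdot \frac{1}{576} \cdot 453 = 21778 + \frac{151}{384} = \frac{8362903}{384}$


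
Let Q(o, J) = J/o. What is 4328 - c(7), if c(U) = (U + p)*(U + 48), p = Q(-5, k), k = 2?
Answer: 3965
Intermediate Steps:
p = -⅖ (p = 2/(-5) = 2*(-⅕) = -⅖ ≈ -0.40000)
c(U) = (48 + U)*(-⅖ + U) (c(U) = (U - ⅖)*(U + 48) = (-⅖ + U)*(48 + U) = (48 + U)*(-⅖ + U))
4328 - c(7) = 4328 - (-96/5 + 7² + (238/5)*7) = 4328 - (-96/5 + 49 + 1666/5) = 4328 - 1*363 = 4328 - 363 = 3965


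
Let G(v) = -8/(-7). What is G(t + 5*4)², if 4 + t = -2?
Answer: 64/49 ≈ 1.3061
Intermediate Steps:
t = -6 (t = -4 - 2 = -6)
G(v) = 8/7 (G(v) = -8*(-⅐) = 8/7)
G(t + 5*4)² = (8/7)² = 64/49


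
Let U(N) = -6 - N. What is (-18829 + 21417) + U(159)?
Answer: 2423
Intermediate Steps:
(-18829 + 21417) + U(159) = (-18829 + 21417) + (-6 - 1*159) = 2588 + (-6 - 159) = 2588 - 165 = 2423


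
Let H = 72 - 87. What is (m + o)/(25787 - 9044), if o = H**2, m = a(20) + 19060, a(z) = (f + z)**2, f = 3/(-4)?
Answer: 314489/267888 ≈ 1.1740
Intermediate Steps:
f = -3/4 (f = 3*(-1/4) = -3/4 ≈ -0.75000)
a(z) = (-3/4 + z)**2
H = -15
m = 310889/16 (m = (-3 + 4*20)**2/16 + 19060 = (-3 + 80)**2/16 + 19060 = (1/16)*77**2 + 19060 = (1/16)*5929 + 19060 = 5929/16 + 19060 = 310889/16 ≈ 19431.)
o = 225 (o = (-15)**2 = 225)
(m + o)/(25787 - 9044) = (310889/16 + 225)/(25787 - 9044) = (314489/16)/16743 = (314489/16)*(1/16743) = 314489/267888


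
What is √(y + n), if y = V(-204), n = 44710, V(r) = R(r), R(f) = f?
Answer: 17*√154 ≈ 210.96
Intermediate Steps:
V(r) = r
y = -204
√(y + n) = √(-204 + 44710) = √44506 = 17*√154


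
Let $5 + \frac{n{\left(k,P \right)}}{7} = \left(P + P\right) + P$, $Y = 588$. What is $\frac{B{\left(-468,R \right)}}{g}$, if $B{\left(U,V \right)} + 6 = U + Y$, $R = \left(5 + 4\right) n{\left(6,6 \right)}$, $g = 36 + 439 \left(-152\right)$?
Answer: $- \frac{57}{33346} \approx -0.0017093$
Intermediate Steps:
$n{\left(k,P \right)} = -35 + 21 P$ ($n{\left(k,P \right)} = -35 + 7 \left(\left(P + P\right) + P\right) = -35 + 7 \left(2 P + P\right) = -35 + 7 \cdot 3 P = -35 + 21 P$)
$g = -66692$ ($g = 36 - 66728 = -66692$)
$R = 819$ ($R = \left(5 + 4\right) \left(-35 + 21 \cdot 6\right) = 9 \left(-35 + 126\right) = 9 \cdot 91 = 819$)
$B{\left(U,V \right)} = 582 + U$ ($B{\left(U,V \right)} = -6 + \left(U + 588\right) = -6 + \left(588 + U\right) = 582 + U$)
$\frac{B{\left(-468,R \right)}}{g} = \frac{582 - 468}{-66692} = 114 \left(- \frac{1}{66692}\right) = - \frac{57}{33346}$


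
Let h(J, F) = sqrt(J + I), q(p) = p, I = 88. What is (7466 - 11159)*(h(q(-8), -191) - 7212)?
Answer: 26633916 - 14772*sqrt(5) ≈ 2.6601e+7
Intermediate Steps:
h(J, F) = sqrt(88 + J) (h(J, F) = sqrt(J + 88) = sqrt(88 + J))
(7466 - 11159)*(h(q(-8), -191) - 7212) = (7466 - 11159)*(sqrt(88 - 8) - 7212) = -3693*(sqrt(80) - 7212) = -3693*(4*sqrt(5) - 7212) = -3693*(-7212 + 4*sqrt(5)) = 26633916 - 14772*sqrt(5)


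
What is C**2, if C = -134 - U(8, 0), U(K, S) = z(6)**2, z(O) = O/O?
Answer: 18225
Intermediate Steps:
z(O) = 1
U(K, S) = 1 (U(K, S) = 1**2 = 1)
C = -135 (C = -134 - 1*1 = -134 - 1 = -135)
C**2 = (-135)**2 = 18225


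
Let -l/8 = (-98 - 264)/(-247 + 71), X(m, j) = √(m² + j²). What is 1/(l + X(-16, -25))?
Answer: 1991/73840 + 121*√881/73840 ≈ 0.075602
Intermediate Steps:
X(m, j) = √(j² + m²)
l = -181/11 (l = -8*(-98 - 264)/(-247 + 71) = -(-2896)/(-176) = -(-2896)*(-1)/176 = -8*181/88 = -181/11 ≈ -16.455)
1/(l + X(-16, -25)) = 1/(-181/11 + √((-25)² + (-16)²)) = 1/(-181/11 + √(625 + 256)) = 1/(-181/11 + √881)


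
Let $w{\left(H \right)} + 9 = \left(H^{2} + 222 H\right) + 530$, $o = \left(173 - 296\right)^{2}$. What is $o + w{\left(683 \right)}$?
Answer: $633765$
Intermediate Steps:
$o = 15129$ ($o = \left(-123\right)^{2} = 15129$)
$w{\left(H \right)} = 521 + H^{2} + 222 H$ ($w{\left(H \right)} = -9 + \left(\left(H^{2} + 222 H\right) + 530\right) = -9 + \left(530 + H^{2} + 222 H\right) = 521 + H^{2} + 222 H$)
$o + w{\left(683 \right)} = 15129 + \left(521 + 683^{2} + 222 \cdot 683\right) = 15129 + \left(521 + 466489 + 151626\right) = 15129 + 618636 = 633765$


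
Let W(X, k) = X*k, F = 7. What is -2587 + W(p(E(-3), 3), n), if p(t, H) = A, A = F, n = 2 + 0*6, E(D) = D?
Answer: -2573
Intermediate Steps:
n = 2 (n = 2 + 0 = 2)
A = 7
p(t, H) = 7
-2587 + W(p(E(-3), 3), n) = -2587 + 7*2 = -2587 + 14 = -2573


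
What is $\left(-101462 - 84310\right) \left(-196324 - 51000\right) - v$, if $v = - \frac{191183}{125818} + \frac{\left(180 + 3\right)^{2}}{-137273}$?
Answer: $\frac{793550228114039251153}{17271414314} \approx 4.5946 \cdot 10^{10}$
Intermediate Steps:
$v = - \frac{30457782961}{17271414314}$ ($v = \left(-191183\right) \frac{1}{125818} + 183^{2} \left(- \frac{1}{137273}\right) = - \frac{191183}{125818} + 33489 \left(- \frac{1}{137273}\right) = - \frac{191183}{125818} - \frac{33489}{137273} = - \frac{30457782961}{17271414314} \approx -1.7635$)
$\left(-101462 - 84310\right) \left(-196324 - 51000\right) - v = \left(-101462 - 84310\right) \left(-196324 - 51000\right) - - \frac{30457782961}{17271414314} = \left(-185772\right) \left(-247324\right) + \frac{30457782961}{17271414314} = 45945874128 + \frac{30457782961}{17271414314} = \frac{793550228114039251153}{17271414314}$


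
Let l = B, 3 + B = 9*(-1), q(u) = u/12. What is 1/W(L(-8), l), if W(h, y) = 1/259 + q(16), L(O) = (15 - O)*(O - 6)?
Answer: 777/1039 ≈ 0.74783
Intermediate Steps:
L(O) = (-6 + O)*(15 - O) (L(O) = (15 - O)*(-6 + O) = (-6 + O)*(15 - O))
q(u) = u/12 (q(u) = u*(1/12) = u/12)
B = -12 (B = -3 + 9*(-1) = -3 - 9 = -12)
l = -12
W(h, y) = 1039/777 (W(h, y) = 1/259 + (1/12)*16 = 1/259 + 4/3 = 1039/777)
1/W(L(-8), l) = 1/(1039/777) = 777/1039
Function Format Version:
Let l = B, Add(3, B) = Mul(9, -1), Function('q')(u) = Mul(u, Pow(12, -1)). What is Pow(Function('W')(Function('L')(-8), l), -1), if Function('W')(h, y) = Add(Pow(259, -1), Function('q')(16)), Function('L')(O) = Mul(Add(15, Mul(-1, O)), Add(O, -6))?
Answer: Rational(777, 1039) ≈ 0.74783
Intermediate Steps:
Function('L')(O) = Mul(Add(-6, O), Add(15, Mul(-1, O))) (Function('L')(O) = Mul(Add(15, Mul(-1, O)), Add(-6, O)) = Mul(Add(-6, O), Add(15, Mul(-1, O))))
Function('q')(u) = Mul(Rational(1, 12), u) (Function('q')(u) = Mul(u, Rational(1, 12)) = Mul(Rational(1, 12), u))
B = -12 (B = Add(-3, Mul(9, -1)) = Add(-3, -9) = -12)
l = -12
Function('W')(h, y) = Rational(1039, 777) (Function('W')(h, y) = Add(Pow(259, -1), Mul(Rational(1, 12), 16)) = Add(Rational(1, 259), Rational(4, 3)) = Rational(1039, 777))
Pow(Function('W')(Function('L')(-8), l), -1) = Pow(Rational(1039, 777), -1) = Rational(777, 1039)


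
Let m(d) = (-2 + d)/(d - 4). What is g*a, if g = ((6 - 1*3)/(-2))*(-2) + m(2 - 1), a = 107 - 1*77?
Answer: 100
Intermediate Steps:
m(d) = (-2 + d)/(-4 + d)
a = 30 (a = 107 - 77 = 30)
g = 10/3 (g = ((6 - 1*3)/(-2))*(-2) + (-2 + (2 - 1))/(-4 + (2 - 1)) = ((6 - 3)*(-½))*(-2) + (-2 + 1)/(-4 + 1) = (3*(-½))*(-2) - 1/(-3) = -3/2*(-2) - ⅓*(-1) = 3 + ⅓ = 10/3 ≈ 3.3333)
g*a = (10/3)*30 = 100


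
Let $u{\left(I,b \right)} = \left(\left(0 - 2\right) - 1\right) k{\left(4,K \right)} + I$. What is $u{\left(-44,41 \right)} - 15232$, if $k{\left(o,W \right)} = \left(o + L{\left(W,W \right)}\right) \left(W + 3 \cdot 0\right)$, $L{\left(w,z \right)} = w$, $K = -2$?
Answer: $-15264$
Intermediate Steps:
$k{\left(o,W \right)} = W \left(W + o\right)$ ($k{\left(o,W \right)} = \left(o + W\right) \left(W + 3 \cdot 0\right) = \left(W + o\right) \left(W + 0\right) = \left(W + o\right) W = W \left(W + o\right)$)
$u{\left(I,b \right)} = 12 + I$ ($u{\left(I,b \right)} = \left(\left(0 - 2\right) - 1\right) \left(- 2 \left(-2 + 4\right)\right) + I = \left(-2 - 1\right) \left(\left(-2\right) 2\right) + I = \left(-3\right) \left(-4\right) + I = 12 + I$)
$u{\left(-44,41 \right)} - 15232 = \left(12 - 44\right) - 15232 = -32 - 15232 = -15264$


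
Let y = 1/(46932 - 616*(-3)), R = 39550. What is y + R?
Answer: 1929249001/48780 ≈ 39550.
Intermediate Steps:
y = 1/48780 (y = 1/(46932 + 1848) = 1/48780 ≈ 2.0500e-5)
y + R = 1/48780 + 39550 = 1929249001/48780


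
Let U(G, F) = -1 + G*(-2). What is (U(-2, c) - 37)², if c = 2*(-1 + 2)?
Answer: 1156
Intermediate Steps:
c = 2 (c = 2*1 = 2)
U(G, F) = -1 - 2*G
(U(-2, c) - 37)² = ((-1 - 2*(-2)) - 37)² = ((-1 + 4) - 37)² = (3 - 37)² = (-34)² = 1156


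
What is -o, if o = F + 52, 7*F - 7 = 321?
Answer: -692/7 ≈ -98.857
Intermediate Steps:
F = 328/7 (F = 1 + (⅐)*321 = 1 + 321/7 = 328/7 ≈ 46.857)
o = 692/7 (o = 328/7 + 52 = 692/7 ≈ 98.857)
-o = -1*692/7 = -692/7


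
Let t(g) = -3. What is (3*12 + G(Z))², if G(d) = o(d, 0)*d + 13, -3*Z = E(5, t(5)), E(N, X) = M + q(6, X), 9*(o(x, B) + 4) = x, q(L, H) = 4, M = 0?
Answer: 19509889/6561 ≈ 2973.6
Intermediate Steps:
o(x, B) = -4 + x/9
E(N, X) = 4 (E(N, X) = 0 + 4 = 4)
Z = -4/3 (Z = -⅓*4 = -4/3 ≈ -1.3333)
G(d) = 13 + d*(-4 + d/9) (G(d) = (-4 + d/9)*d + 13 = d*(-4 + d/9) + 13 = 13 + d*(-4 + d/9))
(3*12 + G(Z))² = (3*12 + (13 + (⅑)*(-4/3)*(-36 - 4/3)))² = (36 + (13 + (⅑)*(-4/3)*(-112/3)))² = (36 + (13 + 448/81))² = (36 + 1501/81)² = (4417/81)² = 19509889/6561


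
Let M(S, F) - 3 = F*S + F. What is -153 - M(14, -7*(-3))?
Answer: -471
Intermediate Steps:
M(S, F) = 3 + F + F*S (M(S, F) = 3 + (F*S + F) = 3 + (F + F*S) = 3 + F + F*S)
-153 - M(14, -7*(-3)) = -153 - (3 - 7*(-3) - 7*(-3)*14) = -153 - (3 + 21 + 21*14) = -153 - (3 + 21 + 294) = -153 - 1*318 = -153 - 318 = -471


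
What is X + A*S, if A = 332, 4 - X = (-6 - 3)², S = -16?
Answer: -5389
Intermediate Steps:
X = -77 (X = 4 - (-6 - 3)² = 4 - 1*(-9)² = 4 - 1*81 = 4 - 81 = -77)
X + A*S = -77 + 332*(-16) = -77 - 5312 = -5389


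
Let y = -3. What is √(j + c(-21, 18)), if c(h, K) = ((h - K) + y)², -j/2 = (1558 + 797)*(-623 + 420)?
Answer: √957894 ≈ 978.72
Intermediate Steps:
j = 956130 (j = -2*(1558 + 797)*(-623 + 420) = -4710*(-203) = -2*(-478065) = 956130)
c(h, K) = (-3 + h - K)² (c(h, K) = ((h - K) - 3)² = (-3 + h - K)²)
√(j + c(-21, 18)) = √(956130 + (3 + 18 - 1*(-21))²) = √(956130 + (3 + 18 + 21)²) = √(956130 + 42²) = √(956130 + 1764) = √957894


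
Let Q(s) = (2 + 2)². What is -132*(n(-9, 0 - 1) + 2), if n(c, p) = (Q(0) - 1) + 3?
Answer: -2640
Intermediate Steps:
Q(s) = 16 (Q(s) = 4² = 16)
n(c, p) = 18 (n(c, p) = (16 - 1) + 3 = 15 + 3 = 18)
-132*(n(-9, 0 - 1) + 2) = -132*(18 + 2) = -132*20 = -2640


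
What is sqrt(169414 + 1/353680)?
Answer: sqrt(1324494983531705)/88420 ≈ 411.60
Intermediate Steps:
sqrt(169414 + 1/353680) = sqrt(59918343521/353680) = sqrt(1324494983531705)/88420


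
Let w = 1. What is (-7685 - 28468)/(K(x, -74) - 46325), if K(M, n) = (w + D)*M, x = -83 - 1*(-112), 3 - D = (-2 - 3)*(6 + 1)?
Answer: 36153/45194 ≈ 0.79995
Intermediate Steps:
D = 38 (D = 3 - (-2 - 3)*(6 + 1) = 3 - (-5)*7 = 3 - 1*(-35) = 3 + 35 = 38)
x = 29 (x = -83 + 112 = 29)
K(M, n) = 39*M (K(M, n) = (1 + 38)*M = 39*M)
(-7685 - 28468)/(K(x, -74) - 46325) = (-7685 - 28468)/(39*29 - 46325) = -36153/(1131 - 46325) = -36153/(-45194) = -36153*(-1/45194) = 36153/45194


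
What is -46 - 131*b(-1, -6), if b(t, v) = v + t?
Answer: 871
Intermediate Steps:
b(t, v) = t + v
-46 - 131*b(-1, -6) = -46 - 131*(-1 - 6) = -46 - 131*(-7) = -46 + 917 = 871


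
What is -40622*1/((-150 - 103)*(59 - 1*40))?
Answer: 2138/253 ≈ 8.4506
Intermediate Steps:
-40622*1/((-150 - 103)*(59 - 1*40)) = -40622*(-1/(253*(59 - 40))) = -40622/(19*(-253)) = -40622/(-4807) = -40622*(-1/4807) = 2138/253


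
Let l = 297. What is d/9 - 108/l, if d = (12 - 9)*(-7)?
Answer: -89/33 ≈ -2.6970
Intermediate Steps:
d = -21 (d = 3*(-7) = -21)
d/9 - 108/l = -21/9 - 108/297 = -21*1/9 - 108*1/297 = -7/3 - 4/11 = -89/33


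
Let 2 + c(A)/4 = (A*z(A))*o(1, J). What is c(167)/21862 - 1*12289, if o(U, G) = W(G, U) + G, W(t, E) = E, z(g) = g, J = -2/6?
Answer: -402881633/32793 ≈ -12286.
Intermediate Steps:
J = -1/3 (J = -2*1/6 = -1/3 ≈ -0.33333)
o(U, G) = G + U (o(U, G) = U + G = G + U)
c(A) = -8 + 8*A**2/3 (c(A) = -8 + 4*((A*A)*(-1/3 + 1)) = -8 + 4*(A**2*(2/3)) = -8 + 4*(2*A**2/3) = -8 + 8*A**2/3)
c(167)/21862 - 1*12289 = (-8 + (8/3)*167**2)/21862 - 1*12289 = (-8 + (8/3)*27889)*(1/21862) - 12289 = (-8 + 223112/3)*(1/21862) - 12289 = (223088/3)*(1/21862) - 12289 = 111544/32793 - 12289 = -402881633/32793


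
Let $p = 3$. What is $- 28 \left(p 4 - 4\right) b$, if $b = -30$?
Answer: $6720$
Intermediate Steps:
$- 28 \left(p 4 - 4\right) b = - 28 \left(3 \cdot 4 - 4\right) \left(-30\right) = - 28 \left(12 - 4\right) \left(-30\right) = \left(-28\right) 8 \left(-30\right) = \left(-224\right) \left(-30\right) = 6720$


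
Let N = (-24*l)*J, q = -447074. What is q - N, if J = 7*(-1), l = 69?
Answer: -458666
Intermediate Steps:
J = -7
N = 11592 (N = -24*69*(-7) = -1656*(-7) = 11592)
q - N = -447074 - 1*11592 = -447074 - 11592 = -458666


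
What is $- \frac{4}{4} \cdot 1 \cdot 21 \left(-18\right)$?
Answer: $378$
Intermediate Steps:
$- \frac{4}{4} \cdot 1 \cdot 21 \left(-18\right) = \left(-4\right) \frac{1}{4} \cdot 1 \cdot 21 \left(-18\right) = \left(-1\right) 1 \cdot 21 \left(-18\right) = \left(-1\right) 21 \left(-18\right) = \left(-21\right) \left(-18\right) = 378$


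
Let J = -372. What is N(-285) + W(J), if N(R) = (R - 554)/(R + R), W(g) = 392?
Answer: 224279/570 ≈ 393.47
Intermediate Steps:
N(R) = (-554 + R)/(2*R) (N(R) = (-554 + R)/((2*R)) = (-554 + R)*(1/(2*R)) = (-554 + R)/(2*R))
N(-285) + W(J) = (1/2)*(-554 - 285)/(-285) + 392 = (1/2)*(-1/285)*(-839) + 392 = 839/570 + 392 = 224279/570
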